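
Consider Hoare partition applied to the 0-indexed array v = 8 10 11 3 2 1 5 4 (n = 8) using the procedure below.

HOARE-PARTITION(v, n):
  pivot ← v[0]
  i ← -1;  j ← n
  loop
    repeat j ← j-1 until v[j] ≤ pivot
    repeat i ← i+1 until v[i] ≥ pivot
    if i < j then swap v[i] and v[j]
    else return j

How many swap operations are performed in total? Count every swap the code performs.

pivot=8
j stops at 7 (4), i stops at 0 (8); swap ⇒ 4 10 11 3 2 1 5 8
j stops at 6 (5), i stops at 1 (10); swap ⇒ 4 5 11 3 2 1 10 8
j stops at 5 (1), i stops at 2 (11); swap ⇒ 4 5 1 3 2 11 10 8
j stops at 4, i stops at 5; i≥j ⇒ return 4. v=4 5 1 3 2 11 10 8

3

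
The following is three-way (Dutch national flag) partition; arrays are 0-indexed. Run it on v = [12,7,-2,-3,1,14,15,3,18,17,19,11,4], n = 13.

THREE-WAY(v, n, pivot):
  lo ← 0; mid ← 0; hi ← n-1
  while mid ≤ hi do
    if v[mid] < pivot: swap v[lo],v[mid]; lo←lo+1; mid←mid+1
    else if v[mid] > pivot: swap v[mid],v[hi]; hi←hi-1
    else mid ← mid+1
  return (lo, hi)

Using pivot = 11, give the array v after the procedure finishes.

lo=0 mid=0 hi=12
12>11: swap(0,12), hi=11 ⇒ [4,7,-2,-3,1,14,15,3,18,17,19,11,12]
4<11: swap(0,0), lo=1 mid=1 ⇒ [4,7,-2,-3,1,14,15,3,18,17,19,11,12]
7<11: swap(1,1), lo=2 mid=2 ⇒ [4,7,-2,-3,1,14,15,3,18,17,19,11,12]
-2<11: swap(2,2), lo=3 mid=3 ⇒ [4,7,-2,-3,1,14,15,3,18,17,19,11,12]
-3<11: swap(3,3), lo=4 mid=4 ⇒ [4,7,-2,-3,1,14,15,3,18,17,19,11,12]
1<11: swap(4,4), lo=5 mid=5 ⇒ [4,7,-2,-3,1,14,15,3,18,17,19,11,12]
14>11: swap(5,11), hi=10 ⇒ [4,7,-2,-3,1,11,15,3,18,17,19,14,12]
11=11: mid=6
15>11: swap(6,10), hi=9 ⇒ [4,7,-2,-3,1,11,19,3,18,17,15,14,12]
19>11: swap(6,9), hi=8 ⇒ [4,7,-2,-3,1,11,17,3,18,19,15,14,12]
17>11: swap(6,8), hi=7 ⇒ [4,7,-2,-3,1,11,18,3,17,19,15,14,12]
18>11: swap(6,7), hi=6 ⇒ [4,7,-2,-3,1,11,3,18,17,19,15,14,12]
3<11: swap(5,6), lo=6 mid=7 ⇒ [4,7,-2,-3,1,3,11,18,17,19,15,14,12]
done. lo=6 hi=6; v=[4,7,-2,-3,1,3,11,18,17,19,15,14,12]

[4,7,-2,-3,1,3,11,18,17,19,15,14,12]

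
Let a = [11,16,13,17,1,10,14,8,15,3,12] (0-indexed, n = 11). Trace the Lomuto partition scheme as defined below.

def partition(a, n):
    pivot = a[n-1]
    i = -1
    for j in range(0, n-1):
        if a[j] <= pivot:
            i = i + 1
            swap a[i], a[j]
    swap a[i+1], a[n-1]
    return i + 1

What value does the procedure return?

5

pivot=12, i=-1
j=0: 11≤12, i=0, swap(0,0) ⇒ [11,16,13,17,1,10,14,8,15,3,12]
j=1: 16>12, skip
j=2: 13>12, skip
j=3: 17>12, skip
j=4: 1≤12, i=1, swap(1,4) ⇒ [11,1,13,17,16,10,14,8,15,3,12]
j=5: 10≤12, i=2, swap(2,5) ⇒ [11,1,10,17,16,13,14,8,15,3,12]
j=6: 14>12, skip
j=7: 8≤12, i=3, swap(3,7) ⇒ [11,1,10,8,16,13,14,17,15,3,12]
j=8: 15>12, skip
j=9: 3≤12, i=4, swap(4,9) ⇒ [11,1,10,8,3,13,14,17,15,16,12]
swap(5,10) ⇒ [11,1,10,8,3,12,14,17,15,16,13]; return 5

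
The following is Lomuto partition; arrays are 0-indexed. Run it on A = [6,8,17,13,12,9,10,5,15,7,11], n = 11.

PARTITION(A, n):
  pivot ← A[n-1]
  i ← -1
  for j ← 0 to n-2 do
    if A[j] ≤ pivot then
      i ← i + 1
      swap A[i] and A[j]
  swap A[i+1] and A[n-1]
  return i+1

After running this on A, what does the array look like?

[6,8,9,10,5,7,11,12,15,17,13]

pivot = A[10] = 11; i = -1
j=0: A[0]=6 ≤ 11 → i=0, swap A[0],A[0] (no change) → [6,8,17,13,12,9,10,5,15,7,11]
j=1: A[1]=8 ≤ 11 → i=1, swap A[1],A[1] (no change) → [6,8,17,13,12,9,10,5,15,7,11]
j=2: A[2]=17 > 11 → no swap
j=3: A[3]=13 > 11 → no swap
j=4: A[4]=12 > 11 → no swap
j=5: A[5]=9 ≤ 11 → i=2, swap A[2],A[5] → [6,8,9,13,12,17,10,5,15,7,11]
j=6: A[6]=10 ≤ 11 → i=3, swap A[3],A[6] → [6,8,9,10,12,17,13,5,15,7,11]
j=7: A[7]=5 ≤ 11 → i=4, swap A[4],A[7] → [6,8,9,10,5,17,13,12,15,7,11]
j=8: A[8]=15 > 11 → no swap
j=9: A[9]=7 ≤ 11 → i=5, swap A[5],A[9] → [6,8,9,10,5,7,13,12,15,17,11]
final swap A[6],A[10] → [6,8,9,10,5,7,11,12,15,17,13]; return 6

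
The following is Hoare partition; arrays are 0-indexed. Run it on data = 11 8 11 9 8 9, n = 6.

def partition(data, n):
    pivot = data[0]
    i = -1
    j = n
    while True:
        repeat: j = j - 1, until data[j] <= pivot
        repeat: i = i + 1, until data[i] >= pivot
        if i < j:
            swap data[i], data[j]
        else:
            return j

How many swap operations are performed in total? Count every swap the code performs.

pivot=11
j stops at 5 (9), i stops at 0 (11); swap ⇒ 9 8 11 9 8 11
j stops at 4 (8), i stops at 2 (11); swap ⇒ 9 8 8 9 11 11
j stops at 3, i stops at 4; i≥j ⇒ return 3. data=9 8 8 9 11 11

2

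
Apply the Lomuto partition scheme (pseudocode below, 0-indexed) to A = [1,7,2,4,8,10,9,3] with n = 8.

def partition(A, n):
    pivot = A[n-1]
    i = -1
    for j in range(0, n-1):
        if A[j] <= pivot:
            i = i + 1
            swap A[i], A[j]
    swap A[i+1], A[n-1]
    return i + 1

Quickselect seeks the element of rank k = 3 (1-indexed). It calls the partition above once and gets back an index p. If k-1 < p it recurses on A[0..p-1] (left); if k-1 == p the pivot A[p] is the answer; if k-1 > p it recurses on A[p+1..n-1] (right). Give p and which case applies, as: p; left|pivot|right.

pivot=3, i=-1
j=0: 1≤3, i=0, swap(0,0) ⇒ [1,7,2,4,8,10,9,3]
j=1: 7>3, skip
j=2: 2≤3, i=1, swap(1,2) ⇒ [1,2,7,4,8,10,9,3]
j=3: 4>3, skip
j=4: 8>3, skip
j=5: 10>3, skip
j=6: 9>3, skip
swap(2,7) ⇒ [1,2,3,4,8,10,9,7]; return 2
p = 2; k-1 = 2 == 2 ⇒ pivot

2; pivot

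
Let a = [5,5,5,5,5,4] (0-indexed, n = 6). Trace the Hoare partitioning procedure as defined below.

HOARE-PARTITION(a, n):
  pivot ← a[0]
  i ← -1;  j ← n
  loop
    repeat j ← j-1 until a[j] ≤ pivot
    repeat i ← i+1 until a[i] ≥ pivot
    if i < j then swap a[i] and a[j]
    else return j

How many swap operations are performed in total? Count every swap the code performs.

3

pivot = a[0] = 5; i = -1, j = 6
j→5 (a[5]=4≤5), i→0 (a[0]=5≥5); i<j, swap → [4,5,5,5,5,5]
j→4 (a[4]=5≤5), i→1 (a[1]=5≥5); i<j, swap → [4,5,5,5,5,5]
j→3 (a[3]=5≤5), i→2 (a[2]=5≥5); i<j, swap → [4,5,5,5,5,5]
j→2, i→3; i≥j, return j=2. a = [4,5,5,5,5,5]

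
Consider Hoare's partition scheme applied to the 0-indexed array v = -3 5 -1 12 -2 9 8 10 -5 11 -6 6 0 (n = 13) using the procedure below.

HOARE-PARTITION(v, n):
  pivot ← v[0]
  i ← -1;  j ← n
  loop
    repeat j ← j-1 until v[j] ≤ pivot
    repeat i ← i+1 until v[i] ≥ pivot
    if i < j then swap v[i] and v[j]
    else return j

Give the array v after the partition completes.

pivot = v[0] = -3; i = -1, j = 13
j→10 (v[10]=-6≤-3), i→0 (v[0]=-3≥-3); i<j, swap → -6 5 -1 12 -2 9 8 10 -5 11 -3 6 0
j→8 (v[8]=-5≤-3), i→1 (v[1]=5≥-3); i<j, swap → -6 -5 -1 12 -2 9 8 10 5 11 -3 6 0
j→1, i→2; i≥j, return j=1. v = -6 -5 -1 12 -2 9 8 10 5 11 -3 6 0

-6 -5 -1 12 -2 9 8 10 5 11 -3 6 0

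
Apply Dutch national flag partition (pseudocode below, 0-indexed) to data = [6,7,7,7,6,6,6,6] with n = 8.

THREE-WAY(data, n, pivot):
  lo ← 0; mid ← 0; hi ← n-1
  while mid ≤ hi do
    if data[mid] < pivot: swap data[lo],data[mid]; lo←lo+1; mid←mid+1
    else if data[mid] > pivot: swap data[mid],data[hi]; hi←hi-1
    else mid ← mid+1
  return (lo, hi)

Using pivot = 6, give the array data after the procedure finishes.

[6,6,6,6,6,7,7,7]

pivot = 6; lo=0, mid=0, hi=7
data[mid]=6=6: mid=1
data[mid]=7>6: swap data[1],data[7]; hi=6 → [6,6,7,7,6,6,6,7]
data[mid]=6=6: mid=2
data[mid]=7>6: swap data[2],data[6]; hi=5 → [6,6,6,7,6,6,7,7]
data[mid]=6=6: mid=3
data[mid]=7>6: swap data[3],data[5]; hi=4 → [6,6,6,6,6,7,7,7]
data[mid]=6=6: mid=4
data[mid]=6=6: mid=5
end: lo=0, hi=4; data = [6,6,6,6,6,7,7,7]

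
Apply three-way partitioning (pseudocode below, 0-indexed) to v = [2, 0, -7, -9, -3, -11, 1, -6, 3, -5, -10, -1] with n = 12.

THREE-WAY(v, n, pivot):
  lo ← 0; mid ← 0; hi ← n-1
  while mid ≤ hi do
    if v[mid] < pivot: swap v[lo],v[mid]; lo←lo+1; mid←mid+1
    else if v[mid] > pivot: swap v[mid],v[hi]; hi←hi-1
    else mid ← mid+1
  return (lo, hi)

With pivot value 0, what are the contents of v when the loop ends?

lo=0 mid=0 hi=11
2>0: swap(0,11), hi=10 ⇒ [-1, 0, -7, -9, -3, -11, 1, -6, 3, -5, -10, 2]
-1<0: swap(0,0), lo=1 mid=1 ⇒ [-1, 0, -7, -9, -3, -11, 1, -6, 3, -5, -10, 2]
0=0: mid=2
-7<0: swap(1,2), lo=2 mid=3 ⇒ [-1, -7, 0, -9, -3, -11, 1, -6, 3, -5, -10, 2]
-9<0: swap(2,3), lo=3 mid=4 ⇒ [-1, -7, -9, 0, -3, -11, 1, -6, 3, -5, -10, 2]
-3<0: swap(3,4), lo=4 mid=5 ⇒ [-1, -7, -9, -3, 0, -11, 1, -6, 3, -5, -10, 2]
-11<0: swap(4,5), lo=5 mid=6 ⇒ [-1, -7, -9, -3, -11, 0, 1, -6, 3, -5, -10, 2]
1>0: swap(6,10), hi=9 ⇒ [-1, -7, -9, -3, -11, 0, -10, -6, 3, -5, 1, 2]
-10<0: swap(5,6), lo=6 mid=7 ⇒ [-1, -7, -9, -3, -11, -10, 0, -6, 3, -5, 1, 2]
-6<0: swap(6,7), lo=7 mid=8 ⇒ [-1, -7, -9, -3, -11, -10, -6, 0, 3, -5, 1, 2]
3>0: swap(8,9), hi=8 ⇒ [-1, -7, -9, -3, -11, -10, -6, 0, -5, 3, 1, 2]
-5<0: swap(7,8), lo=8 mid=9 ⇒ [-1, -7, -9, -3, -11, -10, -6, -5, 0, 3, 1, 2]
done. lo=8 hi=8; v=[-1, -7, -9, -3, -11, -10, -6, -5, 0, 3, 1, 2]

[-1, -7, -9, -3, -11, -10, -6, -5, 0, 3, 1, 2]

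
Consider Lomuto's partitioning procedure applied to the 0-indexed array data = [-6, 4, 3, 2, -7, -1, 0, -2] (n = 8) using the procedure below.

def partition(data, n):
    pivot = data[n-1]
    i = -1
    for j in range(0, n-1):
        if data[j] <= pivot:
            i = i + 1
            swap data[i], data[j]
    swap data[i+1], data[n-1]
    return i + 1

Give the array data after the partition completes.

pivot=-2, i=-1
j=0: -6≤-2, i=0, swap(0,0) ⇒ [-6, 4, 3, 2, -7, -1, 0, -2]
j=1: 4>-2, skip
j=2: 3>-2, skip
j=3: 2>-2, skip
j=4: -7≤-2, i=1, swap(1,4) ⇒ [-6, -7, 3, 2, 4, -1, 0, -2]
j=5: -1>-2, skip
j=6: 0>-2, skip
swap(2,7) ⇒ [-6, -7, -2, 2, 4, -1, 0, 3]; return 2

[-6, -7, -2, 2, 4, -1, 0, 3]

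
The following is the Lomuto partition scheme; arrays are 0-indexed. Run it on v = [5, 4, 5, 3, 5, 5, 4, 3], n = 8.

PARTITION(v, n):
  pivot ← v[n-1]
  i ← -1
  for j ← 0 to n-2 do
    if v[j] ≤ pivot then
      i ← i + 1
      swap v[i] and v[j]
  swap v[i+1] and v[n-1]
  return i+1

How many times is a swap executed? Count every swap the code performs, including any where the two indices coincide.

2

pivot = v[7] = 3; i = -1
j=0: v[0]=5 > 3 → no swap
j=1: v[1]=4 > 3 → no swap
j=2: v[2]=5 > 3 → no swap
j=3: v[3]=3 ≤ 3 → i=0, swap v[0],v[3] → [3, 4, 5, 5, 5, 5, 4, 3]
j=4: v[4]=5 > 3 → no swap
j=5: v[5]=5 > 3 → no swap
j=6: v[6]=4 > 3 → no swap
final swap v[1],v[7] → [3, 3, 5, 5, 5, 5, 4, 4]; return 1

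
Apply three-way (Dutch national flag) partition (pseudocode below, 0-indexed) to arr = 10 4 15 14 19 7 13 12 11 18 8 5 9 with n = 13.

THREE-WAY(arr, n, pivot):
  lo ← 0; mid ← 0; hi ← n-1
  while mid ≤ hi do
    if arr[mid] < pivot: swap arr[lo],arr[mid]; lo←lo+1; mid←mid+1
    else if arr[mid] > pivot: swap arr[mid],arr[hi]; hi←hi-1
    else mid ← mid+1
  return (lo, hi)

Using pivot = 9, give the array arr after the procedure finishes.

4 5 8 7 9 13 12 11 18 19 14 15 10

lo=0 mid=0 hi=12
10>9: swap(0,12), hi=11 ⇒ 9 4 15 14 19 7 13 12 11 18 8 5 10
9=9: mid=1
4<9: swap(0,1), lo=1 mid=2 ⇒ 4 9 15 14 19 7 13 12 11 18 8 5 10
15>9: swap(2,11), hi=10 ⇒ 4 9 5 14 19 7 13 12 11 18 8 15 10
5<9: swap(1,2), lo=2 mid=3 ⇒ 4 5 9 14 19 7 13 12 11 18 8 15 10
14>9: swap(3,10), hi=9 ⇒ 4 5 9 8 19 7 13 12 11 18 14 15 10
8<9: swap(2,3), lo=3 mid=4 ⇒ 4 5 8 9 19 7 13 12 11 18 14 15 10
19>9: swap(4,9), hi=8 ⇒ 4 5 8 9 18 7 13 12 11 19 14 15 10
18>9: swap(4,8), hi=7 ⇒ 4 5 8 9 11 7 13 12 18 19 14 15 10
11>9: swap(4,7), hi=6 ⇒ 4 5 8 9 12 7 13 11 18 19 14 15 10
12>9: swap(4,6), hi=5 ⇒ 4 5 8 9 13 7 12 11 18 19 14 15 10
13>9: swap(4,5), hi=4 ⇒ 4 5 8 9 7 13 12 11 18 19 14 15 10
7<9: swap(3,4), lo=4 mid=5 ⇒ 4 5 8 7 9 13 12 11 18 19 14 15 10
done. lo=4 hi=4; arr=4 5 8 7 9 13 12 11 18 19 14 15 10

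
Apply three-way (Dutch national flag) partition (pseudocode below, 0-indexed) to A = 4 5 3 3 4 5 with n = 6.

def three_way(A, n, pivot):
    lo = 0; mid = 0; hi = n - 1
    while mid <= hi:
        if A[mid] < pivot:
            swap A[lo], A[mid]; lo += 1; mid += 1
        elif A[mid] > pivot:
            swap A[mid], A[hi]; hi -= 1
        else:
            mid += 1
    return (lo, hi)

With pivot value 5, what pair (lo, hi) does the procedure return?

(4, 5)

lo=0 mid=0 hi=5
4<5: swap(0,0), lo=1 mid=1 ⇒ 4 5 3 3 4 5
5=5: mid=2
3<5: swap(1,2), lo=2 mid=3 ⇒ 4 3 5 3 4 5
3<5: swap(2,3), lo=3 mid=4 ⇒ 4 3 3 5 4 5
4<5: swap(3,4), lo=4 mid=5 ⇒ 4 3 3 4 5 5
5=5: mid=6
done. lo=4 hi=5; A=4 3 3 4 5 5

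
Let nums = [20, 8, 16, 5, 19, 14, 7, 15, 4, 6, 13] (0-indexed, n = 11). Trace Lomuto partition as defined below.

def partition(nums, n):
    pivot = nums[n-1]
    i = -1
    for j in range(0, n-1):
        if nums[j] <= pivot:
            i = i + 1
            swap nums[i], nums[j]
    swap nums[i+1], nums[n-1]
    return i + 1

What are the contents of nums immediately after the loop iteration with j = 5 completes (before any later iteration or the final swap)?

pivot = nums[10] = 13; i = -1
j=0: nums[0]=20 > 13 → no swap
j=1: nums[1]=8 ≤ 13 → i=0, swap nums[0],nums[1] → [8, 20, 16, 5, 19, 14, 7, 15, 4, 6, 13]
j=2: nums[2]=16 > 13 → no swap
j=3: nums[3]=5 ≤ 13 → i=1, swap nums[1],nums[3] → [8, 5, 16, 20, 19, 14, 7, 15, 4, 6, 13]
j=4: nums[4]=19 > 13 → no swap
j=5: nums[5]=14 > 13 → no swap
(after j=5) nums = [8, 5, 16, 20, 19, 14, 7, 15, 4, 6, 13]

[8, 5, 16, 20, 19, 14, 7, 15, 4, 6, 13]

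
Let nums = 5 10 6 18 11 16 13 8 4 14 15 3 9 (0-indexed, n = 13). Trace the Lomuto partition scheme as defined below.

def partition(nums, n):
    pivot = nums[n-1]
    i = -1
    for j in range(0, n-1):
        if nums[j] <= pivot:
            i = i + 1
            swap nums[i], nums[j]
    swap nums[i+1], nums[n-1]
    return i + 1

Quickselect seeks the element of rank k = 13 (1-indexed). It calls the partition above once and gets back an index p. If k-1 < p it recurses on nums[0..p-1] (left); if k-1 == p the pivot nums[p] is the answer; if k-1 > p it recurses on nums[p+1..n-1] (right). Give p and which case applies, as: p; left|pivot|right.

pivot=9, i=-1
j=0: 5≤9, i=0, swap(0,0) ⇒ 5 10 6 18 11 16 13 8 4 14 15 3 9
j=1: 10>9, skip
j=2: 6≤9, i=1, swap(1,2) ⇒ 5 6 10 18 11 16 13 8 4 14 15 3 9
j=3: 18>9, skip
j=4: 11>9, skip
j=5: 16>9, skip
j=6: 13>9, skip
j=7: 8≤9, i=2, swap(2,7) ⇒ 5 6 8 18 11 16 13 10 4 14 15 3 9
j=8: 4≤9, i=3, swap(3,8) ⇒ 5 6 8 4 11 16 13 10 18 14 15 3 9
j=9: 14>9, skip
j=10: 15>9, skip
j=11: 3≤9, i=4, swap(4,11) ⇒ 5 6 8 4 3 16 13 10 18 14 15 11 9
swap(5,12) ⇒ 5 6 8 4 3 9 13 10 18 14 15 11 16; return 5
p = 5; k-1 = 12 > 5 ⇒ right

5; right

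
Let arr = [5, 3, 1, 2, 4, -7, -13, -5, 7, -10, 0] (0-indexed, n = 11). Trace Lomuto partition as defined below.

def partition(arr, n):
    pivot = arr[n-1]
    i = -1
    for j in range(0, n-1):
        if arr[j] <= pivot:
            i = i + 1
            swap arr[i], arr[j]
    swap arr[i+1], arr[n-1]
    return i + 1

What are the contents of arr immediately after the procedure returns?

[-7, -13, -5, -10, 0, 5, 3, 1, 7, 2, 4]

pivot=0, i=-1
j=0: 5>0, skip
j=1: 3>0, skip
j=2: 1>0, skip
j=3: 2>0, skip
j=4: 4>0, skip
j=5: -7≤0, i=0, swap(0,5) ⇒ [-7, 3, 1, 2, 4, 5, -13, -5, 7, -10, 0]
j=6: -13≤0, i=1, swap(1,6) ⇒ [-7, -13, 1, 2, 4, 5, 3, -5, 7, -10, 0]
j=7: -5≤0, i=2, swap(2,7) ⇒ [-7, -13, -5, 2, 4, 5, 3, 1, 7, -10, 0]
j=8: 7>0, skip
j=9: -10≤0, i=3, swap(3,9) ⇒ [-7, -13, -5, -10, 4, 5, 3, 1, 7, 2, 0]
swap(4,10) ⇒ [-7, -13, -5, -10, 0, 5, 3, 1, 7, 2, 4]; return 4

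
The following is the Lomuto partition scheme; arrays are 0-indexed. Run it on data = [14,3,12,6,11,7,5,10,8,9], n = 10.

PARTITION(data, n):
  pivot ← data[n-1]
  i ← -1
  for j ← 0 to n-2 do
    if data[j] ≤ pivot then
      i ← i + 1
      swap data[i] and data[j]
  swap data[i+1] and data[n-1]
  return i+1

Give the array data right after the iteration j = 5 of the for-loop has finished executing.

pivot=9, i=-1
j=0: 14>9, skip
j=1: 3≤9, i=0, swap(0,1) ⇒ [3,14,12,6,11,7,5,10,8,9]
j=2: 12>9, skip
j=3: 6≤9, i=1, swap(1,3) ⇒ [3,6,12,14,11,7,5,10,8,9]
j=4: 11>9, skip
j=5: 7≤9, i=2, swap(2,5) ⇒ [3,6,7,14,11,12,5,10,8,9]
(after j=5) data = [3,6,7,14,11,12,5,10,8,9]

[3,6,7,14,11,12,5,10,8,9]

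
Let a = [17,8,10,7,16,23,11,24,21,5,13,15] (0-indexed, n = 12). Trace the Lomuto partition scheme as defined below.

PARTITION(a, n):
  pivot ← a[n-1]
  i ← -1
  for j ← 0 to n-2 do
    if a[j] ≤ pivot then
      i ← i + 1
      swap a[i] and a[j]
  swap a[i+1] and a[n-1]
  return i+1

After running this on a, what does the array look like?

pivot=15, i=-1
j=0: 17>15, skip
j=1: 8≤15, i=0, swap(0,1) ⇒ [8,17,10,7,16,23,11,24,21,5,13,15]
j=2: 10≤15, i=1, swap(1,2) ⇒ [8,10,17,7,16,23,11,24,21,5,13,15]
j=3: 7≤15, i=2, swap(2,3) ⇒ [8,10,7,17,16,23,11,24,21,5,13,15]
j=4: 16>15, skip
j=5: 23>15, skip
j=6: 11≤15, i=3, swap(3,6) ⇒ [8,10,7,11,16,23,17,24,21,5,13,15]
j=7: 24>15, skip
j=8: 21>15, skip
j=9: 5≤15, i=4, swap(4,9) ⇒ [8,10,7,11,5,23,17,24,21,16,13,15]
j=10: 13≤15, i=5, swap(5,10) ⇒ [8,10,7,11,5,13,17,24,21,16,23,15]
swap(6,11) ⇒ [8,10,7,11,5,13,15,24,21,16,23,17]; return 6

[8,10,7,11,5,13,15,24,21,16,23,17]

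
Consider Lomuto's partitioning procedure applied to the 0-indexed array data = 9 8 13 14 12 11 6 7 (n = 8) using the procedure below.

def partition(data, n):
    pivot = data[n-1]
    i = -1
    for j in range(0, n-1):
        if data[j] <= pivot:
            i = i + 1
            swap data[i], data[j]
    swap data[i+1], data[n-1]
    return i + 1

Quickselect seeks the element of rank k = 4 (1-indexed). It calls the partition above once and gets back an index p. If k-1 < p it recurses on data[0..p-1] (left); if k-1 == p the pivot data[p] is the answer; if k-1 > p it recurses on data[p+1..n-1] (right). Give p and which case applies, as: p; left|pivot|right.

pivot = data[7] = 7; i = -1
j=0: data[0]=9 > 7 → no swap
j=1: data[1]=8 > 7 → no swap
j=2: data[2]=13 > 7 → no swap
j=3: data[3]=14 > 7 → no swap
j=4: data[4]=12 > 7 → no swap
j=5: data[5]=11 > 7 → no swap
j=6: data[6]=6 ≤ 7 → i=0, swap data[0],data[6] → 6 8 13 14 12 11 9 7
final swap data[1],data[7] → 6 7 13 14 12 11 9 8; return 1
p = 1; k-1 = 3 > 1 ⇒ right

1; right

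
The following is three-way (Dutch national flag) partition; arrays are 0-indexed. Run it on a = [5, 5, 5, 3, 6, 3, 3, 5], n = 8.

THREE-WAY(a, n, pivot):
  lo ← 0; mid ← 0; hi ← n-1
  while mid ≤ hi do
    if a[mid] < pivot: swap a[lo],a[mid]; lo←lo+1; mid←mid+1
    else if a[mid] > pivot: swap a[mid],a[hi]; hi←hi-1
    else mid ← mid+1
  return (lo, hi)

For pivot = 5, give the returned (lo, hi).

(3, 6)

lo=0 mid=0 hi=7
5=5: mid=1
5=5: mid=2
5=5: mid=3
3<5: swap(0,3), lo=1 mid=4 ⇒ [3, 5, 5, 5, 6, 3, 3, 5]
6>5: swap(4,7), hi=6 ⇒ [3, 5, 5, 5, 5, 3, 3, 6]
5=5: mid=5
3<5: swap(1,5), lo=2 mid=6 ⇒ [3, 3, 5, 5, 5, 5, 3, 6]
3<5: swap(2,6), lo=3 mid=7 ⇒ [3, 3, 3, 5, 5, 5, 5, 6]
done. lo=3 hi=6; a=[3, 3, 3, 5, 5, 5, 5, 6]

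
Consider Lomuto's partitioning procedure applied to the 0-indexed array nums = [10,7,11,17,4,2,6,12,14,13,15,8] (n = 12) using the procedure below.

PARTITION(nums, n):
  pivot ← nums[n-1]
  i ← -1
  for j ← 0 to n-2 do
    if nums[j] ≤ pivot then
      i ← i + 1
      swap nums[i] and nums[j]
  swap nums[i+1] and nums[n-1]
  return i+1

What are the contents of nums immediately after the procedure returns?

[7,4,2,6,8,11,17,12,14,13,15,10]

pivot = nums[11] = 8; i = -1
j=0: nums[0]=10 > 8 → no swap
j=1: nums[1]=7 ≤ 8 → i=0, swap nums[0],nums[1] → [7,10,11,17,4,2,6,12,14,13,15,8]
j=2: nums[2]=11 > 8 → no swap
j=3: nums[3]=17 > 8 → no swap
j=4: nums[4]=4 ≤ 8 → i=1, swap nums[1],nums[4] → [7,4,11,17,10,2,6,12,14,13,15,8]
j=5: nums[5]=2 ≤ 8 → i=2, swap nums[2],nums[5] → [7,4,2,17,10,11,6,12,14,13,15,8]
j=6: nums[6]=6 ≤ 8 → i=3, swap nums[3],nums[6] → [7,4,2,6,10,11,17,12,14,13,15,8]
j=7: nums[7]=12 > 8 → no swap
j=8: nums[8]=14 > 8 → no swap
j=9: nums[9]=13 > 8 → no swap
j=10: nums[10]=15 > 8 → no swap
final swap nums[4],nums[11] → [7,4,2,6,8,11,17,12,14,13,15,10]; return 4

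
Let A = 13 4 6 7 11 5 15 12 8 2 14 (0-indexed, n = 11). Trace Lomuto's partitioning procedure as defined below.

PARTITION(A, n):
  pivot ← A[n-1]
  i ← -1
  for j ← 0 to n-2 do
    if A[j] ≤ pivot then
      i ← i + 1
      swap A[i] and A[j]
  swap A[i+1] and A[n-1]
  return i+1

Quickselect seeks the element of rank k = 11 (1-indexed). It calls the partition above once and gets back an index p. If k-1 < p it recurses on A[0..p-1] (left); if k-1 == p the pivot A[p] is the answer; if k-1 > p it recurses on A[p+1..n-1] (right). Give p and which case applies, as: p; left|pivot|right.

9; right

pivot=14, i=-1
j=0: 13≤14, i=0, swap(0,0) ⇒ 13 4 6 7 11 5 15 12 8 2 14
j=1: 4≤14, i=1, swap(1,1) ⇒ 13 4 6 7 11 5 15 12 8 2 14
j=2: 6≤14, i=2, swap(2,2) ⇒ 13 4 6 7 11 5 15 12 8 2 14
j=3: 7≤14, i=3, swap(3,3) ⇒ 13 4 6 7 11 5 15 12 8 2 14
j=4: 11≤14, i=4, swap(4,4) ⇒ 13 4 6 7 11 5 15 12 8 2 14
j=5: 5≤14, i=5, swap(5,5) ⇒ 13 4 6 7 11 5 15 12 8 2 14
j=6: 15>14, skip
j=7: 12≤14, i=6, swap(6,7) ⇒ 13 4 6 7 11 5 12 15 8 2 14
j=8: 8≤14, i=7, swap(7,8) ⇒ 13 4 6 7 11 5 12 8 15 2 14
j=9: 2≤14, i=8, swap(8,9) ⇒ 13 4 6 7 11 5 12 8 2 15 14
swap(9,10) ⇒ 13 4 6 7 11 5 12 8 2 14 15; return 9
p = 9; k-1 = 10 > 9 ⇒ right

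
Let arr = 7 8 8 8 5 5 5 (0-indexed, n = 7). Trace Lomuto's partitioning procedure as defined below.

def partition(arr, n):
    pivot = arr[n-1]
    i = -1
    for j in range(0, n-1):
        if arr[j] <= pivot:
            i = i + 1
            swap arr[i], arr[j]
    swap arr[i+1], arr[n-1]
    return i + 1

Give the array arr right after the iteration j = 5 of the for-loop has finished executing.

5 5 8 8 7 8 5

pivot = arr[6] = 5; i = -1
j=0: arr[0]=7 > 5 → no swap
j=1: arr[1]=8 > 5 → no swap
j=2: arr[2]=8 > 5 → no swap
j=3: arr[3]=8 > 5 → no swap
j=4: arr[4]=5 ≤ 5 → i=0, swap arr[0],arr[4] → 5 8 8 8 7 5 5
j=5: arr[5]=5 ≤ 5 → i=1, swap arr[1],arr[5] → 5 5 8 8 7 8 5
(after j=5) arr = 5 5 8 8 7 8 5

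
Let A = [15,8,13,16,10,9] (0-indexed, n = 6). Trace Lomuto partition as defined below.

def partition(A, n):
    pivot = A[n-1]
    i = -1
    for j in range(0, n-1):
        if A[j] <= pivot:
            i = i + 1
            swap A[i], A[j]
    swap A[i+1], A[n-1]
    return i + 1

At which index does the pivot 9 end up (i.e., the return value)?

1

pivot = A[5] = 9; i = -1
j=0: A[0]=15 > 9 → no swap
j=1: A[1]=8 ≤ 9 → i=0, swap A[0],A[1] → [8,15,13,16,10,9]
j=2: A[2]=13 > 9 → no swap
j=3: A[3]=16 > 9 → no swap
j=4: A[4]=10 > 9 → no swap
final swap A[1],A[5] → [8,9,13,16,10,15]; return 1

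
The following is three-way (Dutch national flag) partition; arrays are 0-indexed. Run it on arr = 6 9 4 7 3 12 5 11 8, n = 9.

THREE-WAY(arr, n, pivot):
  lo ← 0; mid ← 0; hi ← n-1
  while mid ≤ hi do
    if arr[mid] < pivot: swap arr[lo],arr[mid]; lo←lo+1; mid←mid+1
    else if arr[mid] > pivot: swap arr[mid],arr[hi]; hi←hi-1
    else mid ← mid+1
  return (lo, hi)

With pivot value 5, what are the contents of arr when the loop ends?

lo=0 mid=0 hi=8
6>5: swap(0,8), hi=7 ⇒ 8 9 4 7 3 12 5 11 6
8>5: swap(0,7), hi=6 ⇒ 11 9 4 7 3 12 5 8 6
11>5: swap(0,6), hi=5 ⇒ 5 9 4 7 3 12 11 8 6
5=5: mid=1
9>5: swap(1,5), hi=4 ⇒ 5 12 4 7 3 9 11 8 6
12>5: swap(1,4), hi=3 ⇒ 5 3 4 7 12 9 11 8 6
3<5: swap(0,1), lo=1 mid=2 ⇒ 3 5 4 7 12 9 11 8 6
4<5: swap(1,2), lo=2 mid=3 ⇒ 3 4 5 7 12 9 11 8 6
7>5: swap(3,3), hi=2 ⇒ 3 4 5 7 12 9 11 8 6
done. lo=2 hi=2; arr=3 4 5 7 12 9 11 8 6

3 4 5 7 12 9 11 8 6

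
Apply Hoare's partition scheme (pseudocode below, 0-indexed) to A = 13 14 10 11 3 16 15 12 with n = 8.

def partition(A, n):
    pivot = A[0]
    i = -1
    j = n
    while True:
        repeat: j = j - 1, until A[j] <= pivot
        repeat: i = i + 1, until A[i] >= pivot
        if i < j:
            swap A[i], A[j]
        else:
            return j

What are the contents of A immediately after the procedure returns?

12 3 10 11 14 16 15 13

pivot=13
j stops at 7 (12), i stops at 0 (13); swap ⇒ 12 14 10 11 3 16 15 13
j stops at 4 (3), i stops at 1 (14); swap ⇒ 12 3 10 11 14 16 15 13
j stops at 3, i stops at 4; i≥j ⇒ return 3. A=12 3 10 11 14 16 15 13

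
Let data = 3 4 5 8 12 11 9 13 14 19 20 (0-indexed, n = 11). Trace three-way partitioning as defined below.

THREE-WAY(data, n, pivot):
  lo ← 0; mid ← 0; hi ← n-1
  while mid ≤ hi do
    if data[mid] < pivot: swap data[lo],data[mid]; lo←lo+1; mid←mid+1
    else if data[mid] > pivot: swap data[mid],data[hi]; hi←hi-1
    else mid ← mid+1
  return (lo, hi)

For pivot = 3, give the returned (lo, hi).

(0, 0)

pivot = 3; lo=0, mid=0, hi=10
data[mid]=3=3: mid=1
data[mid]=4>3: swap data[1],data[10]; hi=9 → 3 20 5 8 12 11 9 13 14 19 4
data[mid]=20>3: swap data[1],data[9]; hi=8 → 3 19 5 8 12 11 9 13 14 20 4
data[mid]=19>3: swap data[1],data[8]; hi=7 → 3 14 5 8 12 11 9 13 19 20 4
data[mid]=14>3: swap data[1],data[7]; hi=6 → 3 13 5 8 12 11 9 14 19 20 4
data[mid]=13>3: swap data[1],data[6]; hi=5 → 3 9 5 8 12 11 13 14 19 20 4
data[mid]=9>3: swap data[1],data[5]; hi=4 → 3 11 5 8 12 9 13 14 19 20 4
data[mid]=11>3: swap data[1],data[4]; hi=3 → 3 12 5 8 11 9 13 14 19 20 4
data[mid]=12>3: swap data[1],data[3]; hi=2 → 3 8 5 12 11 9 13 14 19 20 4
data[mid]=8>3: swap data[1],data[2]; hi=1 → 3 5 8 12 11 9 13 14 19 20 4
data[mid]=5>3: swap data[1],data[1]; hi=0 → 3 5 8 12 11 9 13 14 19 20 4
end: lo=0, hi=0; data = 3 5 8 12 11 9 13 14 19 20 4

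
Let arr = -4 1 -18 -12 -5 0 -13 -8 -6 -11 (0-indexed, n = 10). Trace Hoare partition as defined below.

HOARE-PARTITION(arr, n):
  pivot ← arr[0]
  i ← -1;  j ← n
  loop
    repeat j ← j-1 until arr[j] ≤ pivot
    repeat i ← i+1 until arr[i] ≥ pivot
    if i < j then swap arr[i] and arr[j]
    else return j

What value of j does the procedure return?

pivot = arr[0] = -4; i = -1, j = 10
j→9 (arr[9]=-11≤-4), i→0 (arr[0]=-4≥-4); i<j, swap → -11 1 -18 -12 -5 0 -13 -8 -6 -4
j→8 (arr[8]=-6≤-4), i→1 (arr[1]=1≥-4); i<j, swap → -11 -6 -18 -12 -5 0 -13 -8 1 -4
j→7 (arr[7]=-8≤-4), i→5 (arr[5]=0≥-4); i<j, swap → -11 -6 -18 -12 -5 -8 -13 0 1 -4
j→6, i→7; i≥j, return j=6. arr = -11 -6 -18 -12 -5 -8 -13 0 1 -4

6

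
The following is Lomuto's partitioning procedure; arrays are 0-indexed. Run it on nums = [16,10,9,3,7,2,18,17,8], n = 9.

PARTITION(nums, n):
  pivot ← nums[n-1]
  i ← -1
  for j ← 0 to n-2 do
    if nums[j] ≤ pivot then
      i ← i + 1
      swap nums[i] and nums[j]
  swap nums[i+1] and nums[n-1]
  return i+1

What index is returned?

3

pivot = nums[8] = 8; i = -1
j=0: nums[0]=16 > 8 → no swap
j=1: nums[1]=10 > 8 → no swap
j=2: nums[2]=9 > 8 → no swap
j=3: nums[3]=3 ≤ 8 → i=0, swap nums[0],nums[3] → [3,10,9,16,7,2,18,17,8]
j=4: nums[4]=7 ≤ 8 → i=1, swap nums[1],nums[4] → [3,7,9,16,10,2,18,17,8]
j=5: nums[5]=2 ≤ 8 → i=2, swap nums[2],nums[5] → [3,7,2,16,10,9,18,17,8]
j=6: nums[6]=18 > 8 → no swap
j=7: nums[7]=17 > 8 → no swap
final swap nums[3],nums[8] → [3,7,2,8,10,9,18,17,16]; return 3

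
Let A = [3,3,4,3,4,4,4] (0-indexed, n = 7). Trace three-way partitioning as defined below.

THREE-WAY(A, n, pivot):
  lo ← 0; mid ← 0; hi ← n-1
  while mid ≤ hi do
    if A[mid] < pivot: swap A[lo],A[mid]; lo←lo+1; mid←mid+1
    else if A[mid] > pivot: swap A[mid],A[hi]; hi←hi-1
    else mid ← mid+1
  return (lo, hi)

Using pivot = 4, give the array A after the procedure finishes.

lo=0 mid=0 hi=6
3<4: swap(0,0), lo=1 mid=1 ⇒ [3,3,4,3,4,4,4]
3<4: swap(1,1), lo=2 mid=2 ⇒ [3,3,4,3,4,4,4]
4=4: mid=3
3<4: swap(2,3), lo=3 mid=4 ⇒ [3,3,3,4,4,4,4]
4=4: mid=5
4=4: mid=6
4=4: mid=7
done. lo=3 hi=6; A=[3,3,3,4,4,4,4]

[3,3,3,4,4,4,4]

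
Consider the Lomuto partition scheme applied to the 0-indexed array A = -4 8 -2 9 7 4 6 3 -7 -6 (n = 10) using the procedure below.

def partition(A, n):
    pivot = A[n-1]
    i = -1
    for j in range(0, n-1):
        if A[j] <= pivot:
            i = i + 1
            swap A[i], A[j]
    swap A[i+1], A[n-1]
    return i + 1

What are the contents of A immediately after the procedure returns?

pivot=-6, i=-1
j=0: -4>-6, skip
j=1: 8>-6, skip
j=2: -2>-6, skip
j=3: 9>-6, skip
j=4: 7>-6, skip
j=5: 4>-6, skip
j=6: 6>-6, skip
j=7: 3>-6, skip
j=8: -7≤-6, i=0, swap(0,8) ⇒ -7 8 -2 9 7 4 6 3 -4 -6
swap(1,9) ⇒ -7 -6 -2 9 7 4 6 3 -4 8; return 1

-7 -6 -2 9 7 4 6 3 -4 8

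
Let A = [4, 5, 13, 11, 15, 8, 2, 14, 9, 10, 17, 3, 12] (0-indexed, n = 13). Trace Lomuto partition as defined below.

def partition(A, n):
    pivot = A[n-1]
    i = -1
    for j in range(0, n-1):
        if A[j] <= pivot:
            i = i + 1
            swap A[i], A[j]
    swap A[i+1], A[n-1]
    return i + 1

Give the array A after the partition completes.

[4, 5, 11, 8, 2, 9, 10, 3, 12, 15, 17, 14, 13]

pivot = A[12] = 12; i = -1
j=0: A[0]=4 ≤ 12 → i=0, swap A[0],A[0] (no change) → [4, 5, 13, 11, 15, 8, 2, 14, 9, 10, 17, 3, 12]
j=1: A[1]=5 ≤ 12 → i=1, swap A[1],A[1] (no change) → [4, 5, 13, 11, 15, 8, 2, 14, 9, 10, 17, 3, 12]
j=2: A[2]=13 > 12 → no swap
j=3: A[3]=11 ≤ 12 → i=2, swap A[2],A[3] → [4, 5, 11, 13, 15, 8, 2, 14, 9, 10, 17, 3, 12]
j=4: A[4]=15 > 12 → no swap
j=5: A[5]=8 ≤ 12 → i=3, swap A[3],A[5] → [4, 5, 11, 8, 15, 13, 2, 14, 9, 10, 17, 3, 12]
j=6: A[6]=2 ≤ 12 → i=4, swap A[4],A[6] → [4, 5, 11, 8, 2, 13, 15, 14, 9, 10, 17, 3, 12]
j=7: A[7]=14 > 12 → no swap
j=8: A[8]=9 ≤ 12 → i=5, swap A[5],A[8] → [4, 5, 11, 8, 2, 9, 15, 14, 13, 10, 17, 3, 12]
j=9: A[9]=10 ≤ 12 → i=6, swap A[6],A[9] → [4, 5, 11, 8, 2, 9, 10, 14, 13, 15, 17, 3, 12]
j=10: A[10]=17 > 12 → no swap
j=11: A[11]=3 ≤ 12 → i=7, swap A[7],A[11] → [4, 5, 11, 8, 2, 9, 10, 3, 13, 15, 17, 14, 12]
final swap A[8],A[12] → [4, 5, 11, 8, 2, 9, 10, 3, 12, 15, 17, 14, 13]; return 8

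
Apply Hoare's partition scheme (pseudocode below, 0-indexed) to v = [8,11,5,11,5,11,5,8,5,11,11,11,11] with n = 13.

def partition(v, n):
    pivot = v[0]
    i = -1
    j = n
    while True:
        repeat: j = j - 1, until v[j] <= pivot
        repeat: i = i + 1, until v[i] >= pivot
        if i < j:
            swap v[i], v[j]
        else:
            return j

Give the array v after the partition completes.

[5,8,5,5,5,11,11,11,8,11,11,11,11]

pivot=8
j stops at 8 (5), i stops at 0 (8); swap ⇒ [5,11,5,11,5,11,5,8,8,11,11,11,11]
j stops at 7 (8), i stops at 1 (11); swap ⇒ [5,8,5,11,5,11,5,11,8,11,11,11,11]
j stops at 6 (5), i stops at 3 (11); swap ⇒ [5,8,5,5,5,11,11,11,8,11,11,11,11]
j stops at 4, i stops at 5; i≥j ⇒ return 4. v=[5,8,5,5,5,11,11,11,8,11,11,11,11]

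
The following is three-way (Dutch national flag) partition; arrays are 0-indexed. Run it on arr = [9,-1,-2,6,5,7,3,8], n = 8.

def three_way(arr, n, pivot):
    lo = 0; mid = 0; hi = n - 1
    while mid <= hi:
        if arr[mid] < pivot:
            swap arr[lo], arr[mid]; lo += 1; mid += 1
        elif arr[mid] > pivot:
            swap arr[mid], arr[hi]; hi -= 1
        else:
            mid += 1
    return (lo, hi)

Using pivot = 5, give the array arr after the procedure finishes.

pivot = 5; lo=0, mid=0, hi=7
arr[mid]=9>5: swap arr[0],arr[7]; hi=6 → [8,-1,-2,6,5,7,3,9]
arr[mid]=8>5: swap arr[0],arr[6]; hi=5 → [3,-1,-2,6,5,7,8,9]
arr[mid]=3<5: swap arr[0],arr[0]; lo=1,mid=1 → [3,-1,-2,6,5,7,8,9]
arr[mid]=-1<5: swap arr[1],arr[1]; lo=2,mid=2 → [3,-1,-2,6,5,7,8,9]
arr[mid]=-2<5: swap arr[2],arr[2]; lo=3,mid=3 → [3,-1,-2,6,5,7,8,9]
arr[mid]=6>5: swap arr[3],arr[5]; hi=4 → [3,-1,-2,7,5,6,8,9]
arr[mid]=7>5: swap arr[3],arr[4]; hi=3 → [3,-1,-2,5,7,6,8,9]
arr[mid]=5=5: mid=4
end: lo=3, hi=3; arr = [3,-1,-2,5,7,6,8,9]

[3,-1,-2,5,7,6,8,9]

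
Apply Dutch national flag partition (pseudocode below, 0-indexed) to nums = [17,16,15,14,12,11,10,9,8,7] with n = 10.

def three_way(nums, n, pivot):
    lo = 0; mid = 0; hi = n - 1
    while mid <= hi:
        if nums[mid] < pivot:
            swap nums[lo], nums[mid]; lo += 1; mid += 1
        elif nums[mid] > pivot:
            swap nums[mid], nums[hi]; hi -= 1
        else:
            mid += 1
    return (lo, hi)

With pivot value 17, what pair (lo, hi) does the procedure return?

pivot = 17; lo=0, mid=0, hi=9
nums[mid]=17=17: mid=1
nums[mid]=16<17: swap nums[0],nums[1]; lo=1,mid=2 → [16,17,15,14,12,11,10,9,8,7]
nums[mid]=15<17: swap nums[1],nums[2]; lo=2,mid=3 → [16,15,17,14,12,11,10,9,8,7]
nums[mid]=14<17: swap nums[2],nums[3]; lo=3,mid=4 → [16,15,14,17,12,11,10,9,8,7]
nums[mid]=12<17: swap nums[3],nums[4]; lo=4,mid=5 → [16,15,14,12,17,11,10,9,8,7]
nums[mid]=11<17: swap nums[4],nums[5]; lo=5,mid=6 → [16,15,14,12,11,17,10,9,8,7]
nums[mid]=10<17: swap nums[5],nums[6]; lo=6,mid=7 → [16,15,14,12,11,10,17,9,8,7]
nums[mid]=9<17: swap nums[6],nums[7]; lo=7,mid=8 → [16,15,14,12,11,10,9,17,8,7]
nums[mid]=8<17: swap nums[7],nums[8]; lo=8,mid=9 → [16,15,14,12,11,10,9,8,17,7]
nums[mid]=7<17: swap nums[8],nums[9]; lo=9,mid=10 → [16,15,14,12,11,10,9,8,7,17]
end: lo=9, hi=9; nums = [16,15,14,12,11,10,9,8,7,17]

(9, 9)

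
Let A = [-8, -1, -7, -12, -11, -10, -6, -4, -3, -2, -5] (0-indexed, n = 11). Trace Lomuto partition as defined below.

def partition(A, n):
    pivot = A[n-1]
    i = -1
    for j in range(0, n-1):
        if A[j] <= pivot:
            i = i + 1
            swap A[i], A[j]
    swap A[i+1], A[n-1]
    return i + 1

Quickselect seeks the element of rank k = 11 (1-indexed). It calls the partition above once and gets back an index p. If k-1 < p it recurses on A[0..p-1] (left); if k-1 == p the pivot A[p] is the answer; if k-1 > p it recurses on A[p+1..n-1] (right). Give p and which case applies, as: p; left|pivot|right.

6; right

pivot = A[10] = -5; i = -1
j=0: A[0]=-8 ≤ -5 → i=0, swap A[0],A[0] (no change) → [-8, -1, -7, -12, -11, -10, -6, -4, -3, -2, -5]
j=1: A[1]=-1 > -5 → no swap
j=2: A[2]=-7 ≤ -5 → i=1, swap A[1],A[2] → [-8, -7, -1, -12, -11, -10, -6, -4, -3, -2, -5]
j=3: A[3]=-12 ≤ -5 → i=2, swap A[2],A[3] → [-8, -7, -12, -1, -11, -10, -6, -4, -3, -2, -5]
j=4: A[4]=-11 ≤ -5 → i=3, swap A[3],A[4] → [-8, -7, -12, -11, -1, -10, -6, -4, -3, -2, -5]
j=5: A[5]=-10 ≤ -5 → i=4, swap A[4],A[5] → [-8, -7, -12, -11, -10, -1, -6, -4, -3, -2, -5]
j=6: A[6]=-6 ≤ -5 → i=5, swap A[5],A[6] → [-8, -7, -12, -11, -10, -6, -1, -4, -3, -2, -5]
j=7: A[7]=-4 > -5 → no swap
j=8: A[8]=-3 > -5 → no swap
j=9: A[9]=-2 > -5 → no swap
final swap A[6],A[10] → [-8, -7, -12, -11, -10, -6, -5, -4, -3, -2, -1]; return 6
p = 6; k-1 = 10 > 6 ⇒ right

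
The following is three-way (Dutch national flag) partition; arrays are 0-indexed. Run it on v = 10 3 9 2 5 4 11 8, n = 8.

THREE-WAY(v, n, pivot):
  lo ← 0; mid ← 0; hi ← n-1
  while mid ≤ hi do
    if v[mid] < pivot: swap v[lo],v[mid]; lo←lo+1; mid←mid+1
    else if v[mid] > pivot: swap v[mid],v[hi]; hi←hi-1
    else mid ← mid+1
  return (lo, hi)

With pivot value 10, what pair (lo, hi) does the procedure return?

(6, 6)

lo=0 mid=0 hi=7
10=10: mid=1
3<10: swap(0,1), lo=1 mid=2 ⇒ 3 10 9 2 5 4 11 8
9<10: swap(1,2), lo=2 mid=3 ⇒ 3 9 10 2 5 4 11 8
2<10: swap(2,3), lo=3 mid=4 ⇒ 3 9 2 10 5 4 11 8
5<10: swap(3,4), lo=4 mid=5 ⇒ 3 9 2 5 10 4 11 8
4<10: swap(4,5), lo=5 mid=6 ⇒ 3 9 2 5 4 10 11 8
11>10: swap(6,7), hi=6 ⇒ 3 9 2 5 4 10 8 11
8<10: swap(5,6), lo=6 mid=7 ⇒ 3 9 2 5 4 8 10 11
done. lo=6 hi=6; v=3 9 2 5 4 8 10 11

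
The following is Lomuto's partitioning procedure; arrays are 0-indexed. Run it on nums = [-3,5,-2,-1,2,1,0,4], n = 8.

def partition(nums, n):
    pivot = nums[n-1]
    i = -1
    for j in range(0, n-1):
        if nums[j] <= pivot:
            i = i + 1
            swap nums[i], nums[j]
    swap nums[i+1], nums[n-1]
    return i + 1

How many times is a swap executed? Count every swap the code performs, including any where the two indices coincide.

pivot = nums[7] = 4; i = -1
j=0: nums[0]=-3 ≤ 4 → i=0, swap nums[0],nums[0] (no change) → [-3,5,-2,-1,2,1,0,4]
j=1: nums[1]=5 > 4 → no swap
j=2: nums[2]=-2 ≤ 4 → i=1, swap nums[1],nums[2] → [-3,-2,5,-1,2,1,0,4]
j=3: nums[3]=-1 ≤ 4 → i=2, swap nums[2],nums[3] → [-3,-2,-1,5,2,1,0,4]
j=4: nums[4]=2 ≤ 4 → i=3, swap nums[3],nums[4] → [-3,-2,-1,2,5,1,0,4]
j=5: nums[5]=1 ≤ 4 → i=4, swap nums[4],nums[5] → [-3,-2,-1,2,1,5,0,4]
j=6: nums[6]=0 ≤ 4 → i=5, swap nums[5],nums[6] → [-3,-2,-1,2,1,0,5,4]
final swap nums[6],nums[7] → [-3,-2,-1,2,1,0,4,5]; return 6

7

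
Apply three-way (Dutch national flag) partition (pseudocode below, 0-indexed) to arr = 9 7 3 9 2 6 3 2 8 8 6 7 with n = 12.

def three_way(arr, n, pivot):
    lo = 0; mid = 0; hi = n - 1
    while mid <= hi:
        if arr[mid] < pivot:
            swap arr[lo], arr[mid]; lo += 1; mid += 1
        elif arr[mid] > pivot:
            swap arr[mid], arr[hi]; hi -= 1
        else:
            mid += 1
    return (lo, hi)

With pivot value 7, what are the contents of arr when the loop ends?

3 6 2 6 3 2 7 7 8 8 9 9

lo=0 mid=0 hi=11
9>7: swap(0,11), hi=10 ⇒ 7 7 3 9 2 6 3 2 8 8 6 9
7=7: mid=1
7=7: mid=2
3<7: swap(0,2), lo=1 mid=3 ⇒ 3 7 7 9 2 6 3 2 8 8 6 9
9>7: swap(3,10), hi=9 ⇒ 3 7 7 6 2 6 3 2 8 8 9 9
6<7: swap(1,3), lo=2 mid=4 ⇒ 3 6 7 7 2 6 3 2 8 8 9 9
2<7: swap(2,4), lo=3 mid=5 ⇒ 3 6 2 7 7 6 3 2 8 8 9 9
6<7: swap(3,5), lo=4 mid=6 ⇒ 3 6 2 6 7 7 3 2 8 8 9 9
3<7: swap(4,6), lo=5 mid=7 ⇒ 3 6 2 6 3 7 7 2 8 8 9 9
2<7: swap(5,7), lo=6 mid=8 ⇒ 3 6 2 6 3 2 7 7 8 8 9 9
8>7: swap(8,9), hi=8 ⇒ 3 6 2 6 3 2 7 7 8 8 9 9
8>7: swap(8,8), hi=7 ⇒ 3 6 2 6 3 2 7 7 8 8 9 9
done. lo=6 hi=7; arr=3 6 2 6 3 2 7 7 8 8 9 9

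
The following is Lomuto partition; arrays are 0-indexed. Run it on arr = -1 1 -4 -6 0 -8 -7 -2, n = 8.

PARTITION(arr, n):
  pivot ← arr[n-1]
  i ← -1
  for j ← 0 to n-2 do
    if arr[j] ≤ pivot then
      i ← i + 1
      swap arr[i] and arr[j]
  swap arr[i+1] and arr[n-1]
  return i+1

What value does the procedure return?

4

pivot=-2, i=-1
j=0: -1>-2, skip
j=1: 1>-2, skip
j=2: -4≤-2, i=0, swap(0,2) ⇒ -4 1 -1 -6 0 -8 -7 -2
j=3: -6≤-2, i=1, swap(1,3) ⇒ -4 -6 -1 1 0 -8 -7 -2
j=4: 0>-2, skip
j=5: -8≤-2, i=2, swap(2,5) ⇒ -4 -6 -8 1 0 -1 -7 -2
j=6: -7≤-2, i=3, swap(3,6) ⇒ -4 -6 -8 -7 0 -1 1 -2
swap(4,7) ⇒ -4 -6 -8 -7 -2 -1 1 0; return 4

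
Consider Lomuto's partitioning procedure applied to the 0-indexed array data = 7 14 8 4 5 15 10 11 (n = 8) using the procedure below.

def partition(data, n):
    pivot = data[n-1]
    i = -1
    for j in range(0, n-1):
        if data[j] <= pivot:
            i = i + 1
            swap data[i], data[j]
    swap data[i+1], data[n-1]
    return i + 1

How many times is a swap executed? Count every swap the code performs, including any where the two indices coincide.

pivot = data[7] = 11; i = -1
j=0: data[0]=7 ≤ 11 → i=0, swap data[0],data[0] (no change) → 7 14 8 4 5 15 10 11
j=1: data[1]=14 > 11 → no swap
j=2: data[2]=8 ≤ 11 → i=1, swap data[1],data[2] → 7 8 14 4 5 15 10 11
j=3: data[3]=4 ≤ 11 → i=2, swap data[2],data[3] → 7 8 4 14 5 15 10 11
j=4: data[4]=5 ≤ 11 → i=3, swap data[3],data[4] → 7 8 4 5 14 15 10 11
j=5: data[5]=15 > 11 → no swap
j=6: data[6]=10 ≤ 11 → i=4, swap data[4],data[6] → 7 8 4 5 10 15 14 11
final swap data[5],data[7] → 7 8 4 5 10 11 14 15; return 5

6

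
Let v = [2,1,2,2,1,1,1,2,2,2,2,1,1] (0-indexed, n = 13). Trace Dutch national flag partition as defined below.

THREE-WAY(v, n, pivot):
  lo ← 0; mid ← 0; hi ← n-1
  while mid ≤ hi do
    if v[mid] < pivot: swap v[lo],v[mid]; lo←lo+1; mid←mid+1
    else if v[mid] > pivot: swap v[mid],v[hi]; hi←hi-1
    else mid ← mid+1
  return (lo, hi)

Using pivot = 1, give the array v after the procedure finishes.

pivot = 1; lo=0, mid=0, hi=12
v[mid]=2>1: swap v[0],v[12]; hi=11 → [1,1,2,2,1,1,1,2,2,2,2,1,2]
v[mid]=1=1: mid=1
v[mid]=1=1: mid=2
v[mid]=2>1: swap v[2],v[11]; hi=10 → [1,1,1,2,1,1,1,2,2,2,2,2,2]
v[mid]=1=1: mid=3
v[mid]=2>1: swap v[3],v[10]; hi=9 → [1,1,1,2,1,1,1,2,2,2,2,2,2]
v[mid]=2>1: swap v[3],v[9]; hi=8 → [1,1,1,2,1,1,1,2,2,2,2,2,2]
v[mid]=2>1: swap v[3],v[8]; hi=7 → [1,1,1,2,1,1,1,2,2,2,2,2,2]
v[mid]=2>1: swap v[3],v[7]; hi=6 → [1,1,1,2,1,1,1,2,2,2,2,2,2]
v[mid]=2>1: swap v[3],v[6]; hi=5 → [1,1,1,1,1,1,2,2,2,2,2,2,2]
v[mid]=1=1: mid=4
v[mid]=1=1: mid=5
v[mid]=1=1: mid=6
end: lo=0, hi=5; v = [1,1,1,1,1,1,2,2,2,2,2,2,2]

[1,1,1,1,1,1,2,2,2,2,2,2,2]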